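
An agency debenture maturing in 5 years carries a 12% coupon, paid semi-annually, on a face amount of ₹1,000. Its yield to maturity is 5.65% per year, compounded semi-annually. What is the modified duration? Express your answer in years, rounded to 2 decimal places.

Periodic yield y = 0.02825. First find Macaulay duration:
  t   CF        PV=CF/(1+0.02825)^t    t·PV
  1        60.00        58.3516        58.3516
  2        60.00        56.7484       113.4969
  3        60.00        55.1893       165.5680
  4        60.00        53.6731       214.6923
  5        60.00        52.1985       260.9923
  6        60.00        50.7644       304.5862
  7        60.00        49.3697       345.5877
  8        60.00        48.0133       384.1064
  9        60.00        46.6942       420.2477
  10    1,060.00       802.2665     8,022.6655
  Σ                  1,273.2689    10,290.2943
P = 1,273.2689; Macaulay duration = 10,290.2943 / 1,273.2689 = 8.08179 half-year periods = 4.04090 years.
Modified duration = D_Mac / (1 + y) = 4.04090 / 1.02825 = 3.92988 years.

3.93 years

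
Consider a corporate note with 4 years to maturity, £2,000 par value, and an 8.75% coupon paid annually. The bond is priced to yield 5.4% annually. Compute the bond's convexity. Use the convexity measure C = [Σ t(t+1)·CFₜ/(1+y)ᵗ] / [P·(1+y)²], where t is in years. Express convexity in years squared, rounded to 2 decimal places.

With y = 0.054:
  t   CF        PV=CF/(1+0.054)^t    t·PV        t(t+1)·PV
  1       175.00       166.0342       166.0342         332.0683
  2       175.00       157.5277       315.0553         945.1660
  3       175.00       149.4570       448.3710       1,793.4838
  4     2,175.00     1,762.3689     7,049.4756      35,247.3778
  Σ                  2,235.3877     7,978.9360      38,318.0959
P = 2,235.3877.
Convexity = Σ t(t+1)·PV / [P·(1+y)²] = 38,318.0959 / (2,235.3877 × 1.110916) = 15.43014.

15.43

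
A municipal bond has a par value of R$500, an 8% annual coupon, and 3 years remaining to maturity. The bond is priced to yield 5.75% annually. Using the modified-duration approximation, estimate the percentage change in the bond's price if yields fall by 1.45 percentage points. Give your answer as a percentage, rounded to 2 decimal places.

+3.83%

Periodic yield y = 0.0575. Modified duration first:
  t   CF        PV=CF/(1+0.0575)^t    t·PV
  1        40.00        37.8251        37.8251
  2        40.00        35.7684        71.5368
  3       540.00       456.6176     1,369.8528
  Σ                    530.2110     1,479.2146
P = 530.2110; D_Mac = 2.78986 yrs; D_mod = 2.78986/(1+0.0575) = 2.63817 yrs.
ΔP/P ≈ -D_mod · Δy = -2.63817 × (-0.0145) = +0.038253 = +3.8253%.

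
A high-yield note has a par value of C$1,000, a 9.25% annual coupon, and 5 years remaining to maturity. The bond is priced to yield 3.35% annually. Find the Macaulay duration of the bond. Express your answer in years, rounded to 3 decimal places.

4.316 years

Periodic yield y = 0.0335. Discount each cash flow and weight by its year:
  t   CF        PV=CF/(1+0.0335)^t    t·PV
  1        92.50        89.5017        89.5017
  2        92.50        86.6006       173.2011
  3        92.50        83.7935       251.3805
  4        92.50        81.0774       324.3096
  5     1,092.50       926.5504     4,632.7519
  Σ                  1,267.5235     5,471.1448
Price P = Σ PV = 1,267.5235.
Macaulay duration = Σ(t·PV) / P = 5,471.1448 / 1,267.5235 = 4.31640 years.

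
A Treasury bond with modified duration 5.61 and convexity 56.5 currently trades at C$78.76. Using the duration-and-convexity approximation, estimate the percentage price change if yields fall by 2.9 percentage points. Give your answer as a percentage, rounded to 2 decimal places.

+18.64%

Duration effect: -D_mod·Δy = -5.61 × (-0.029) = +0.162690
Convexity effect: ½·C·(Δy)² = 0.5 × 56.5 × (-0.029)² = +0.02375825
ΔP/P ≈ +0.162690 + 0.02375825 = +0.18644825
= +18.644825%.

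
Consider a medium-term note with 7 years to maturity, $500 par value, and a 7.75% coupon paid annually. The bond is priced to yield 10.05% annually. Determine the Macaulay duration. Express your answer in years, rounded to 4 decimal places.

Periodic yield y = 0.1005. Discount each cash flow and weight by its year:
  t   CF        PV=CF/(1+0.1005)^t    t·PV
  1        38.75        35.2113        35.2113
  2        38.75        31.9957        63.9914
  3        38.75        29.0738        87.2214
  4        38.75        26.4187       105.6748
  5        38.75        24.0061       120.0305
  6        38.75        21.8138       130.8828
  7       538.75       275.5859     1,929.1011
  Σ                    444.1052     2,472.1133
Price P = Σ PV = 444.1052.
Macaulay duration = Σ(t·PV) / P = 2,472.1133 / 444.1052 = 5.56650 years.

5.5665 years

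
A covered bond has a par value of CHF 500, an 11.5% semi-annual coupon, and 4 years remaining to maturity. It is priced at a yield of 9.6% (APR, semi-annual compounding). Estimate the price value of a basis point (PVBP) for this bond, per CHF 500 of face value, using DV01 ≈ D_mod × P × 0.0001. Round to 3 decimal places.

Periodic yield y = 0.048.
  t   CF        PV=CF/(1+0.048)^t    t·PV
  1        28.75        27.4332        27.4332
  2        28.75        26.1767        52.3534
  3        28.75        24.9778        74.9334
  4        28.75        23.8338        95.3351
  5        28.75        22.7421       113.7107
  6        28.75        21.7005       130.2031
  7        28.75        20.7066       144.9462
  8       528.75       363.3792     2,907.0340
  Σ                    530.9500     3,545.9491
P = 530.9500; D_Mac = 6.67850 half-year periods = 3.33925 yrs; D_mod = 3.18631 yrs.
DV01 ≈ 3.18631 × 530.9500 × 0.0001 = 0.169177.

CHF 0.169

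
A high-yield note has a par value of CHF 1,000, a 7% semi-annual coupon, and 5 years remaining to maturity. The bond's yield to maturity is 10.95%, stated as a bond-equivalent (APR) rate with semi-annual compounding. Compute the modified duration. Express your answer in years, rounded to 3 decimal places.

Periodic yield y = 0.05475. First find Macaulay duration:
  t   CF        PV=CF/(1+0.05475)^t    t·PV
  1        35.00        33.1832        33.1832
  2        35.00        31.4607        62.9215
  3        35.00        29.8277        89.4830
  4        35.00        28.2794       113.1175
  5        35.00        26.8115       134.0573
  6        35.00        25.4197       152.5183
  7        35.00        24.1002       168.7017
  8        35.00        22.8492       182.7939
  9        35.00        21.6632       194.9686
  10    1,035.00       607.3584     6,073.5835
  Σ                    850.9532     7,205.3286
P = 850.9532; Macaulay duration = 7,205.3286 / 850.9532 = 8.46736 half-year periods = 4.23368 years.
Modified duration = D_Mac / (1 + y) = 4.23368 / 1.05475 = 4.01392 years.

4.014 years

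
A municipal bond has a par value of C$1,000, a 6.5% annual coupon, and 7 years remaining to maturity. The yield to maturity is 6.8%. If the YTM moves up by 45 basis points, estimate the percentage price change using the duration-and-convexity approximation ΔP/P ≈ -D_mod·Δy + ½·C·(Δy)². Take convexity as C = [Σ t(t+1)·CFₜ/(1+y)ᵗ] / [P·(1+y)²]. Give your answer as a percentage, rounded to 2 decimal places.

-2.42%

With y = 0.068:
  t   CF        PV=CF/(1+0.068)^t    t·PV        t(t+1)·PV
  1        65.00        60.8614        60.8614         121.7228
  2        65.00        56.9864       113.9727         341.9181
  3        65.00        53.3580       160.0740         640.2961
  4        65.00        49.9607       199.8427         999.2136
  5        65.00        46.7797       233.8983       1,403.3899
  6        65.00        43.8012       262.8071       1,839.6497
  7     1,065.00       671.9715     4,703.8003      37,630.4027
  Σ                    983.7188     5,735.2566      42,976.5929
P = 983.7188; D_Mac = 5.83018 yrs; D_mod = 5.45897 yrs; C = 38.30174.
Duration effect: -5.45897 × (+0.0045) = -0.024565
Convexity effect: 0.5 × 38.30174 × (0.0045)² = +0.0003878
ΔP/P ≈ -0.024565 + 0.0003878 = -0.024178 = -2.4178%.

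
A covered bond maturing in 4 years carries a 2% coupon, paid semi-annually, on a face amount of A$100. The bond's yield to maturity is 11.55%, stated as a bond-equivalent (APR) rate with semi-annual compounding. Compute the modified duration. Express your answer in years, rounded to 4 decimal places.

Periodic yield y = 0.05775. First find Macaulay duration:
  t   CF        PV=CF/(1+0.05775)^t    t·PV
  1         1.00         0.9454         0.9454
  2         1.00         0.8938         1.7876
  3         1.00         0.8450         2.5350
  4         1.00         0.7989         3.1954
  5         1.00         0.7552         3.7762
  6         1.00         0.7140         4.2840
  7         1.00         0.6750         4.7252
  8       101.00        64.4551       515.6406
  Σ                     70.0824       536.8893
P = 70.0824; Macaulay duration = 536.8893 / 70.0824 = 7.66083 half-year periods = 3.83042 years.
Modified duration = D_Mac / (1 + y) = 3.83042 / 1.05775 = 3.62129 years.

3.6213 years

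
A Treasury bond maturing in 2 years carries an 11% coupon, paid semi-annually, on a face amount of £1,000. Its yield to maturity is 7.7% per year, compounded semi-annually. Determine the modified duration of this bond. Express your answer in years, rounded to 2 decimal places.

1.79 years

Periodic yield y = 0.0385. First find Macaulay duration:
  t   CF        PV=CF/(1+0.0385)^t    t·PV
  1        55.00        52.9610        52.9610
  2        55.00        50.9976       101.9952
  3        55.00        49.1070       147.3209
  4     1,055.00       907.0400     3,628.1601
  Σ                  1,060.1056     3,930.4373
P = 1,060.1056; Macaulay duration = 3,930.4373 / 1,060.1056 = 3.70759 half-year periods = 1.85380 years.
Modified duration = D_Mac / (1 + y) = 1.85380 / 1.0385 = 1.78507 years.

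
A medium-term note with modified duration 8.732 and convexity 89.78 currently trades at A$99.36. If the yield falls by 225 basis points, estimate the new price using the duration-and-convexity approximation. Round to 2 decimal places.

A$121.14

Duration effect: -D_mod·Δy = -8.732 × (-0.0225) = +0.196470
Convexity effect: ½·C·(Δy)² = 0.5 × 89.78 × (-0.0225)² = +0.0227255625
ΔP/P ≈ +0.196470 + 0.0227255625 = +0.2191955625
New price ≈ 99.36 × (1 + 0.2191955625) = 121.13927109.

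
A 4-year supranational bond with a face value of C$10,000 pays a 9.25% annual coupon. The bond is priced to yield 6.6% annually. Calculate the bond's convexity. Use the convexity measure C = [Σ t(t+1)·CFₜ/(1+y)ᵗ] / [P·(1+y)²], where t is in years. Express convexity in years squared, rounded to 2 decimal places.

With y = 0.066:
  t   CF        PV=CF/(1+0.066)^t    t·PV        t(t+1)·PV
  1       925.00       867.7298       867.7298       1,735.4597
  2       925.00       814.0055     1,628.0109       4,884.0328
  3       925.00       763.6074     2,290.8221       9,163.2886
  4    10,925.00     8,460.4337    33,841.7348     169,208.6742
  Σ                 10,905.7764    38,628.2978     184,991.4552
P = 10,905.7764.
Convexity = Σ t(t+1)·PV / [P·(1+y)²] = 184,991.4552 / (10,905.7764 × 1.136356) = 14.92728.

14.93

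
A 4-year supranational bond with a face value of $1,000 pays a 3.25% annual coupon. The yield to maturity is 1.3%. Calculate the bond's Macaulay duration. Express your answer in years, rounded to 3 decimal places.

Periodic yield y = 0.013. Discount each cash flow and weight by its year:
  t   CF        PV=CF/(1+0.013)^t    t·PV
  1        32.50        32.0829        32.0829
  2        32.50        31.6712        63.3424
  3        32.50        31.2648        93.7943
  4     1,032.50       980.5106     3,922.0423
  Σ                  1,075.5294     4,111.2619
Price P = Σ PV = 1,075.5294.
Macaulay duration = Σ(t·PV) / P = 4,111.2619 / 1,075.5294 = 3.82255 years.

3.823 years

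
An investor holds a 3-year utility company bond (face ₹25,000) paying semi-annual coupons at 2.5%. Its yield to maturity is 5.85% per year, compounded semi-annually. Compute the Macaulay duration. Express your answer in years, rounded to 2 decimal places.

2.90 years

Periodic yield y = 0.02925. Discount each cash flow and weight by its period:
  t   CF        PV=CF/(1+0.02925)^t    t·PV
  1       312.50       303.6191       303.6191
  2       312.50       294.9907       589.9813
  3       312.50       286.6074       859.8222
  4       312.50       278.4624     1,113.8495
  5       312.50       270.5488     1,352.7441
  6    25,312.50    21,291.6729   127,750.0377
  Σ                 22,725.9013   131,970.0539
Price P = Σ PV = 22,725.9013.
Macaulay duration = Σ(t·PV) / P = 131,970.0539 / 22,725.9013 = 5.80703 half-year periods.
In years: 5.80703 / 2 = 2.90352 years.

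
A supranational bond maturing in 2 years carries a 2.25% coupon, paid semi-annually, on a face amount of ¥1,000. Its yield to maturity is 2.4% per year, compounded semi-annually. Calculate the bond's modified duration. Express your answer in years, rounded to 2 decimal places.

Periodic yield y = 0.012. First find Macaulay duration:
  t   CF        PV=CF/(1+0.012)^t    t·PV
  1        11.25        11.1166        11.1166
  2        11.25        10.9848        21.9696
  3        11.25        10.8545        32.5636
  4     1,011.25       964.1320     3,856.5279
  Σ                    997.0879     3,922.1776
P = 997.0879; Macaulay duration = 3,922.1776 / 997.0879 = 3.93363 half-year periods = 1.96682 years.
Modified duration = D_Mac / (1 + y) = 1.96682 / 1.012 = 1.94349 years.

1.94 years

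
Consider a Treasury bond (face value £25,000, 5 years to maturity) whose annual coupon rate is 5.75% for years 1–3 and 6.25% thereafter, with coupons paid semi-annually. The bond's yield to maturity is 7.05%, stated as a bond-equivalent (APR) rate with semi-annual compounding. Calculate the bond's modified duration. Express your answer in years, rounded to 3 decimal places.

Periodic yield y = 0.03525. First find Macaulay duration:
  t   CF        PV=CF/(1+0.03525)^t    t·PV
  1       718.75       694.2767       694.2767
  2       718.75       670.6368     1,341.2736
  3       718.75       647.8018     1,943.4054
  4       718.75       625.7443     2,502.9772
  5       718.75       604.4379     3,022.1893
  6       718.75       583.8569     3,503.1414
  7       781.25       613.0182     4,291.1273
  8       781.25       592.1451     4,737.1606
  9       781.25       571.9827     5,147.8441
  10   25,781.25    18,232.7249   182,327.2487
  Σ                 23,836.6252   209,510.6443
P = 23,836.6252; Macaulay duration = 209,510.6443 / 23,836.6252 = 8.78944 half-year periods = 4.39472 years.
Modified duration = D_Mac / (1 + y) = 4.39472 / 1.03525 = 4.24508 years.

4.245 years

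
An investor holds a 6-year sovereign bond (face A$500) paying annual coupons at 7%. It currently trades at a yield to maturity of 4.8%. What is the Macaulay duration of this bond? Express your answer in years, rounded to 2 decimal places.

5.15 years

Periodic yield y = 0.048. Discount each cash flow and weight by its year:
  t   CF        PV=CF/(1+0.048)^t    t·PV
  1        35.00        33.3969        33.3969
  2        35.00        31.8673        63.7346
  3        35.00        30.4077        91.2232
  4        35.00        29.0150       116.0601
  5        35.00        27.6861       138.4305
  6       535.00       403.8184     2,422.9103
  Σ                    556.1915     2,865.7557
Price P = Σ PV = 556.1915.
Macaulay duration = Σ(t·PV) / P = 2,865.7557 / 556.1915 = 5.15246 years.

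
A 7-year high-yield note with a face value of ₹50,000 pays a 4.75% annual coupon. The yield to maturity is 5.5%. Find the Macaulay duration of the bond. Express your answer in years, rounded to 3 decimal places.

6.094 years

Periodic yield y = 0.055. Discount each cash flow and weight by its year:
  t   CF        PV=CF/(1+0.055)^t    t·PV
  1     2,375.00     2,251.1848     2,251.1848
  2     2,375.00     2,133.8245     4,267.6490
  3     2,375.00     2,022.5825     6,067.7474
  4     2,375.00     1,917.1398     7,668.5591
  5     2,375.00     1,817.1941     9,085.9705
  6     2,375.00     1,722.4589    10,334.7531
  7    52,375.00    36,004.5028   252,031.5199
  Σ                 47,868.8873   291,707.3837
Price P = Σ PV = 47,868.8873.
Macaulay duration = Σ(t·PV) / P = 291,707.3837 / 47,868.8873 = 6.09388 years.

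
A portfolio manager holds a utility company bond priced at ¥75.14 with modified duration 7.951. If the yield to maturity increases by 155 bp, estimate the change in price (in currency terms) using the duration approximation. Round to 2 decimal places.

Duration approximation: ΔP/P ≈ -D_mod · Δy = -7.951 × (+0.0155) = -0.1232405.
ΔP ≈ 75.14 × (-0.1232405) = -9.26029117.

-¥9.26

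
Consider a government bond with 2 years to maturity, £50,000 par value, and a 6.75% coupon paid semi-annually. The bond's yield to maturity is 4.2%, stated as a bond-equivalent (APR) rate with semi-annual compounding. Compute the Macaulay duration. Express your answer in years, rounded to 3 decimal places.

1.907 years

Periodic yield y = 0.021. Discount each cash flow and weight by its period:
  t   CF        PV=CF/(1+0.021)^t    t·PV
  1     1,687.50     1,652.7914     1,652.7914
  2     1,687.50     1,618.7967     3,237.5933
  3     1,687.50     1,585.5011     4,756.5034
  4    51,687.50    47,564.4587   190,257.8347
  Σ                 52,421.5478   199,904.7228
Price P = Σ PV = 52,421.5478.
Macaulay duration = Σ(t·PV) / P = 199,904.7228 / 52,421.5478 = 3.81341 half-year periods.
In years: 3.81341 / 2 = 1.90670 years.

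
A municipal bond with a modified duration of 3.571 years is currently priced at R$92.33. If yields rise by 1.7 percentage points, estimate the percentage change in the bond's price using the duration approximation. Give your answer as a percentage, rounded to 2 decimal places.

Duration approximation: ΔP/P ≈ -D_mod · Δy = -3.571 × (+0.017) = -0.060707.
As a percentage: -6.0707%.

-6.07%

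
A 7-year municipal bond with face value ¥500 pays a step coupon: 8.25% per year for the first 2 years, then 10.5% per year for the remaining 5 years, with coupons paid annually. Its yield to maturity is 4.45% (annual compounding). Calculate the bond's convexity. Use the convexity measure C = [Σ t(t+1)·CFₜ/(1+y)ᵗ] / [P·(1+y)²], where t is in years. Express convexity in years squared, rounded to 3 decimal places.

38.362

With y = 0.0445:
  t   CF        PV=CF/(1+0.0445)^t    t·PV        t(t+1)·PV
  1        41.25        39.4926        39.4926          78.9852
  2        41.25        37.8100        75.6201         226.8602
  3        52.50        46.0717       138.2150         552.8601
  4        52.50        44.1088       176.4353         882.1766
  5        52.50        42.2296       211.1481       1,266.8883
  6        52.50        40.4305       242.5827       1,698.0791
  7       552.50       407.3551     2,851.4858      22,811.8863
  Σ                    657.4983     3,734.9796      27,517.7358
P = 657.4983.
Convexity = Σ t(t+1)·PV / [P·(1+y)²] = 27,517.7358 / (657.4983 × 1.090980) = 38.36199.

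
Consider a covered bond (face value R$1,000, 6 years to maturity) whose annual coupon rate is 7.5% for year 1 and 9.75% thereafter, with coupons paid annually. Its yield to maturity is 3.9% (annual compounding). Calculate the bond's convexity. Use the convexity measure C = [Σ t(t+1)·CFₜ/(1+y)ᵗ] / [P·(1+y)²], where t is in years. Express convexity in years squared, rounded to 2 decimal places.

30.58

With y = 0.039:
  t   CF        PV=CF/(1+0.039)^t    t·PV        t(t+1)·PV
  1        75.00        72.1848        72.1848         144.3696
  2        97.50        90.3178       180.6357         541.9070
  3        97.50        86.9277       260.7830       1,043.1319
  4        97.50        83.6647       334.6589       1,673.2946
  5        97.50        80.5243       402.6214       2,415.7286
  6     1,097.50       872.3911     5,234.3468      36,640.4277
  Σ                  1,286.0104     6,485.2306      42,458.8593
P = 1,286.0104.
Convexity = Σ t(t+1)·PV / [P·(1+y)²] = 42,458.8593 / (1,286.0104 × 1.079521) = 30.58389.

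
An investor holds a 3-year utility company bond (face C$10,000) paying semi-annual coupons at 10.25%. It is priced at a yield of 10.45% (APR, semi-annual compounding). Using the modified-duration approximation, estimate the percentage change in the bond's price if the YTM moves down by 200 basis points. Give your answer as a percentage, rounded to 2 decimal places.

+5.05%

Periodic yield y = 0.05225. Modified duration first:
  t   CF        PV=CF/(1+0.05225)^t    t·PV
  1       512.50       487.0516       487.0516
  2       512.50       462.8668       925.7335
  3       512.50       439.8829     1,319.6487
  4       512.50       418.0403     1,672.1611
  5       512.50       397.2823     1,986.4114
  6    10,512.50     7,744.4825    46,466.8950
  Σ                  9,949.6063    52,857.9012
P = 9,949.6063; D_Mac = 5.31256 half-year periods = 2.65628 yrs; D_mod = 2.65628/(1+0.05225) = 2.52438 yrs.
ΔP/P ≈ -D_mod · Δy = -2.52438 × (-0.02) = +0.050488 = +5.0488%.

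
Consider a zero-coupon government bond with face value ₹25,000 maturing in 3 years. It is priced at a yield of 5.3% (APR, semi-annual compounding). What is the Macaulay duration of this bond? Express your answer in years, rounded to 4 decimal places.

3.0000 years

A zero-coupon bond has a single cash flow at maturity, so its Macaulay duration equals its maturity: 3 years.
(Equivalently: 6 semi-annual periods ÷ 2 = 3 years.)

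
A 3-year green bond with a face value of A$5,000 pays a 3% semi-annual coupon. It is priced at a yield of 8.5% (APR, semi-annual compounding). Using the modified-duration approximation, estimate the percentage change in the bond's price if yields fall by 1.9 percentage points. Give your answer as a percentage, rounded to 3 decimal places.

+5.250%

Periodic yield y = 0.0425. Modified duration first:
  t   CF        PV=CF/(1+0.0425)^t    t·PV
  1        75.00        71.9424        71.9424
  2        75.00        69.0095       138.0191
  3        75.00        66.1962       198.5886
  4        75.00        63.4976       253.9902
  5        75.00        60.9089       304.5446
  6     5,075.00     3,953.4811    23,720.8865
  Σ                  4,285.0358    24,687.9715
P = 4,285.0358; D_Mac = 5.76144 half-year periods = 2.88072 yrs; D_mod = 2.88072/(1+0.0425) = 2.76328 yrs.
ΔP/P ≈ -D_mod · Δy = -2.76328 × (-0.019) = +0.052502 = +5.2502%.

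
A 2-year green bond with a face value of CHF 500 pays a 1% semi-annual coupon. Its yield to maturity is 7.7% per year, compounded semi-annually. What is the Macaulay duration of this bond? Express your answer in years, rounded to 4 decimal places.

1.9840 years

Periodic yield y = 0.0385. Discount each cash flow and weight by its period:
  t   CF        PV=CF/(1+0.0385)^t    t·PV
  1         2.50         2.4073         2.4073
  2         2.50         2.3181         4.6361
  3         2.50         2.2321         6.6964
  4       502.50       432.0262     1,728.1047
  Σ                    438.9837     1,741.8446
Price P = Σ PV = 438.9837.
Macaulay duration = Σ(t·PV) / P = 1,741.8446 / 438.9837 = 3.96790 half-year periods.
In years: 3.96790 / 2 = 1.98395 years.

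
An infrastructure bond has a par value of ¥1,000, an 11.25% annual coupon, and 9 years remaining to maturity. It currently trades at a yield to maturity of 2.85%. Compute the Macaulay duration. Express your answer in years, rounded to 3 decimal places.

6.773 years

Periodic yield y = 0.0285. Discount each cash flow and weight by its year:
  t   CF        PV=CF/(1+0.0285)^t    t·PV
  1       112.50       109.3826       109.3826
  2       112.50       106.3516       212.7032
  3       112.50       103.4045       310.2136
  4       112.50       100.5392       402.1567
  5       112.50        97.7532       488.7661
  6       112.50        95.0444       570.2667
  7       112.50        92.4107       646.8752
  8       112.50        89.8500       718.8001
  9     1,112.50       863.8958     7,775.0621
  Σ                  1,658.6321    11,234.2262
Price P = Σ PV = 1,658.6321.
Macaulay duration = Σ(t·PV) / P = 11,234.2262 / 1,658.6321 = 6.77319 years.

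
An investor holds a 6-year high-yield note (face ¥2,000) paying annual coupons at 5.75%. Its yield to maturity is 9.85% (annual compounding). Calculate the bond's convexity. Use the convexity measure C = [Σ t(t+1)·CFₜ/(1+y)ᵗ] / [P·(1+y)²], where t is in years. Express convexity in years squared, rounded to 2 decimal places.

28.33

With y = 0.0985:
  t   CF        PV=CF/(1+0.0985)^t    t·PV        t(t+1)·PV
  1       115.00       104.6882       104.6882         209.3764
  2       115.00        95.3011       190.6021         571.8063
  3       115.00        86.7556       260.2669       1,041.0675
  4       115.00        78.9764       315.9058       1,579.5290
  5       115.00        71.8948       359.4740       2,156.8443
  6     2,115.00     1,203.6771     7,222.0627      50,554.4389
  Σ                  1,641.2933     8,452.9997      56,113.0624
P = 1,641.2933.
Convexity = Σ t(t+1)·PV / [P·(1+y)²] = 56,113.0624 / (1,641.2933 × 1.206702) = 28.33203.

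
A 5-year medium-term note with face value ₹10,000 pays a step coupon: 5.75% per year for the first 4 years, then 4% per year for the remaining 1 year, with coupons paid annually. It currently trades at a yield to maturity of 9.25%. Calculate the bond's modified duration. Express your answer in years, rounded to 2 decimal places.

Periodic yield y = 0.0925. First find Macaulay duration:
  t   CF        PV=CF/(1+0.0925)^t    t·PV
  1       575.00       526.3158       526.3158
  2       575.00       481.7536       963.5072
  3       575.00       440.9644     1,322.8931
  4       575.00       403.6287     1,614.5149
  5    10,400.00     6,682.3022    33,411.5109
  Σ                  8,534.9647    37,838.7419
P = 8,534.9647; Macaulay duration = 37,838.7419 / 8,534.9647 = 4.43338 years.
Modified duration = D_Mac / (1 + y) = 4.43338 / 1.0925 = 4.05801 years.

4.06 years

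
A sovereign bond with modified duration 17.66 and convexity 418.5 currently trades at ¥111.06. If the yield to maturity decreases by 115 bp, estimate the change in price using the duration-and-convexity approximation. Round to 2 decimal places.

+¥25.63

Duration effect: -D_mod·Δy = -17.66 × (-0.0115) = +0.203090
Convexity effect: ½·C·(Δy)² = 0.5 × 418.5 × (-0.0115)² = +0.0276733125
ΔP/P ≈ +0.203090 + 0.0276733125 = +0.2307633125
ΔP ≈ 111.06 × (+0.2307633125) = +25.62857348625.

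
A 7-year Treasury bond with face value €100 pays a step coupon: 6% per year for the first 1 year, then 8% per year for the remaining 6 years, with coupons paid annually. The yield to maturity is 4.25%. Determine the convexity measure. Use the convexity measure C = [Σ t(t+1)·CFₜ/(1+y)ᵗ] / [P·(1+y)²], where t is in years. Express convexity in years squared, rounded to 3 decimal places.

40.142

With y = 0.0425:
  t   CF        PV=CF/(1+0.0425)^t    t·PV        t(t+1)·PV
  1         6.00         5.7554         5.7554          11.5108
  2         8.00         7.3610        14.7220          44.1661
  3         8.00         7.0609        21.1828          84.7311
  4         8.00         6.7731        27.0923         135.4615
  5         8.00         6.4970        32.4848         194.9086
  6         8.00         6.2321        37.3925         261.7477
  7       108.00        80.7033       564.9231       4,519.3850
  Σ                    120.3828       703.5529       5,251.9107
P = 120.3828.
Convexity = Σ t(t+1)·PV / [P·(1+y)²] = 5,251.9107 / (120.3828 × 1.086806) = 40.14218.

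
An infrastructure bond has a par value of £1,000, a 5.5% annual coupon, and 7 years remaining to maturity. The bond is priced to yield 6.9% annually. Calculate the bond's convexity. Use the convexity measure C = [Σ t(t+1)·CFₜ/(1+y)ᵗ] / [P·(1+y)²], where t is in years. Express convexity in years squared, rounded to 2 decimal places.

With y = 0.069:
  t   CF        PV=CF/(1+0.069)^t    t·PV        t(t+1)·PV
  1        55.00        51.4500        51.4500         102.8999
  2        55.00        48.1290        96.2581         288.7743
  3        55.00        45.0225       135.0675         540.2700
  4        55.00        42.1165       168.4658         842.3292
  5        55.00        39.3980       196.9900       1,181.9400
  6        55.00        36.8550       221.1300       1,547.9102
  7     1,055.00       661.3152     4,629.2066      37,033.6528
  Σ                    924.2862     5,498.5680      41,537.7763
P = 924.2862.
Convexity = Σ t(t+1)·PV / [P·(1+y)²] = 41,537.7763 / (924.2862 × 1.142761) = 39.32614.

39.33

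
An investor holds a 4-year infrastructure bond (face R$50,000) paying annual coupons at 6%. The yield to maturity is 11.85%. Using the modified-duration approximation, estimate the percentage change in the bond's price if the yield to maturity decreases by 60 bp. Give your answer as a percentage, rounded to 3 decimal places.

+1.950%

Periodic yield y = 0.1185. Modified duration first:
  t   CF        PV=CF/(1+0.1185)^t    t·PV
  1     3,000.00     2,682.1636     2,682.1636
  2     3,000.00     2,398.0005     4,796.0011
  3     3,000.00     2,143.9433     6,431.8298
  4    53,000.00    33,863.5057   135,454.0227
  Σ                 41,087.6131   149,364.0172
P = 41,087.6131; D_Mac = 3.63526 yrs; D_mod = 3.63526/(1+0.1185) = 3.25012 yrs.
ΔP/P ≈ -D_mod · Δy = -3.25012 × (-0.006) = +0.019501 = +1.9501%.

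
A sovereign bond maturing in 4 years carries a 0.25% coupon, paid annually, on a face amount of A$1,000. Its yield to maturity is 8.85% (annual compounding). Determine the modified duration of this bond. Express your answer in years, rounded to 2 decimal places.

Periodic yield y = 0.0885. First find Macaulay duration:
  t   CF        PV=CF/(1+0.0885)^t    t·PV
  1         2.50         2.2967         2.2967
  2         2.50         2.1100         4.2200
  3         2.50         1.9385         5.8154
  4     1,002.50       714.1191     2,856.4764
  Σ                    720.4643     2,868.8085
P = 720.4643; Macaulay duration = 2,868.8085 / 720.4643 = 3.98189 years.
Modified duration = D_Mac / (1 + y) = 3.98189 / 1.0885 = 3.65814 years.

3.66 years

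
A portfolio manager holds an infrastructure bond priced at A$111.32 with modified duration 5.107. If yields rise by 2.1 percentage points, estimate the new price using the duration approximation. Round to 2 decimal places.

Duration approximation: ΔP/P ≈ -D_mod · Δy = -5.107 × (+0.021) = -0.107247.
New price ≈ 111.32 × (1 - 0.107247) = 99.38126396.

A$99.38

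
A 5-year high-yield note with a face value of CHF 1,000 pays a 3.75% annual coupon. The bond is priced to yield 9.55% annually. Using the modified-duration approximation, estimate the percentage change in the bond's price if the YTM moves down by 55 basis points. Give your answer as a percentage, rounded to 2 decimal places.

+2.31%

Periodic yield y = 0.0955. Modified duration first:
  t   CF        PV=CF/(1+0.0955)^t    t·PV
  1        37.50        34.2309        34.2309
  2        37.50        31.2469        62.4937
  3        37.50        28.5229        85.5688
  4        37.50        26.0364       104.1458
  5     1,037.50       657.5461     3,287.7304
  Σ                    777.5833     3,574.1697
P = 777.5833; D_Mac = 4.59651 yrs; D_mod = 4.59651/(1+0.0955) = 4.19581 yrs.
ΔP/P ≈ -D_mod · Δy = -4.19581 × (-0.0055) = +0.023077 = +2.3077%.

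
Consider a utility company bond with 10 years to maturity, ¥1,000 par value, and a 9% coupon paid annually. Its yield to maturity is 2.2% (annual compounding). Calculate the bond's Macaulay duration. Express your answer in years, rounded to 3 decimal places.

7.667 years

Periodic yield y = 0.022. Discount each cash flow and weight by its year:
  t   CF        PV=CF/(1+0.022)^t    t·PV
  1        90.00        88.0626        88.0626
  2        90.00        86.1669       172.3339
  3        90.00        84.3121       252.9363
  4        90.00        82.4971       329.9886
  5        90.00        80.7213       403.6064
  6        90.00        78.9836       473.9018
  7        90.00        77.2834       540.9838
  8        90.00        75.6198       604.9581
  9        90.00        73.9919       665.9275
  10    1,090.00       876.8343     8,768.3432
  Σ                  1,604.4732    12,301.0423
Price P = Σ PV = 1,604.4732.
Macaulay duration = Σ(t·PV) / P = 12,301.0423 / 1,604.4732 = 7.66672 years.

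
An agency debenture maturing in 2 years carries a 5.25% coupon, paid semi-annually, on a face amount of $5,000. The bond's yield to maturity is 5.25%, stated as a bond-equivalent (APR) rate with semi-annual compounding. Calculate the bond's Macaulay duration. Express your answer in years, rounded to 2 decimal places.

Periodic yield y = 0.02625. Discount each cash flow and weight by its period:
  t   CF        PV=CF/(1+0.02625)^t    t·PV
  1       131.25       127.8928       127.8928
  2       131.25       124.6215       249.2430
  3       131.25       121.4339       364.3016
  4     5,131.25     4,626.0518    18,504.2073
  Σ                  5,000.0000    19,245.6447
Price P = Σ PV = 5,000.0000.
Macaulay duration = Σ(t·PV) / P = 19,245.6447 / 5,000.0000 = 3.84913 half-year periods.
In years: 3.84913 / 2 = 1.92456 years.

1.92 years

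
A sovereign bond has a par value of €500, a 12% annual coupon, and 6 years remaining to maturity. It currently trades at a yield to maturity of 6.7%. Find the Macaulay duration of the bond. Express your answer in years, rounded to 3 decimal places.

4.763 years

Periodic yield y = 0.067. Discount each cash flow and weight by its year:
  t   CF        PV=CF/(1+0.067)^t    t·PV
  1        60.00        56.2324        56.2324
  2        60.00        52.7014       105.4029
  3        60.00        49.3922       148.1765
  4        60.00        46.2907       185.1627
  5        60.00        43.3840       216.9198
  6       560.00       379.4910     2,276.9462
  Σ                    627.4917     2,988.8404
Price P = Σ PV = 627.4917.
Macaulay duration = Σ(t·PV) / P = 2,988.8404 / 627.4917 = 4.76316 years.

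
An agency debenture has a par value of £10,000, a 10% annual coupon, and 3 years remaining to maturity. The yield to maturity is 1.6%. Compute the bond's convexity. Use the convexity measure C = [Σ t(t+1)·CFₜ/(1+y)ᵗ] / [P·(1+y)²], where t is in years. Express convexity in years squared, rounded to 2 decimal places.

With y = 0.016:
  t   CF        PV=CF/(1+0.016)^t    t·PV        t(t+1)·PV
  1     1,000.00       984.2520       984.2520       1,968.5039
  2     1,000.00       968.7519     1,937.5039       5,812.5116
  3    11,000.00    10,488.4560    31,465.3680     125,861.4722
  Σ                 12,441.4599    34,387.1239     133,642.4878
P = 12,441.4599.
Convexity = Σ t(t+1)·PV / [P·(1+y)²] = 133,642.4878 / (12,441.4599 × 1.032256) = 10.40605.

10.41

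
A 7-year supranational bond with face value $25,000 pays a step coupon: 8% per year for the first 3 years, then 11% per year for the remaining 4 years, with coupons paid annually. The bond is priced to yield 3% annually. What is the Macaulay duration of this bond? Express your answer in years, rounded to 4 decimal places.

5.7896 years

Periodic yield y = 0.03. Discount each cash flow and weight by its year:
  t   CF        PV=CF/(1+0.03)^t    t·PV
  1     2,000.00     1,941.7476     1,941.7476
  2     2,000.00     1,885.1918     3,770.3836
  3     2,000.00     1,830.2833     5,490.8500
  4     2,750.00     2,443.3394     9,773.3575
  5     2,750.00     2,372.1742    11,860.8708
  6     2,750.00     2,303.0817    13,818.4902
  7    27,750.00    22,563.2894   157,943.0261
  Σ                 35,339.1074   204,598.7258
Price P = Σ PV = 35,339.1074.
Macaulay duration = Σ(t·PV) / P = 204,598.7258 / 35,339.1074 = 5.78958 years.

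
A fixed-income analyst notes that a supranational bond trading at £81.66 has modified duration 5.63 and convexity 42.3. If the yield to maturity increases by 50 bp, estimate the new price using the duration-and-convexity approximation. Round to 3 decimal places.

£79.404

Duration effect: -D_mod·Δy = -5.63 × (+0.005) = -0.028150
Convexity effect: ½·C·(Δy)² = 0.5 × 42.3 × (0.005)² = +0.00052875
ΔP/P ≈ -0.028150 + 0.00052875 = -0.02762125
New price ≈ 81.66 × (1 - 0.02762125) = 79.404448725.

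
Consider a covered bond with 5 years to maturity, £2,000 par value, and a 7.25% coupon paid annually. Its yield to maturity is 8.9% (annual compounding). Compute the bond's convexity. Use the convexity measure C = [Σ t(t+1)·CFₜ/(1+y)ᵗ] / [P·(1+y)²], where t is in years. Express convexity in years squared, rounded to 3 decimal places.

With y = 0.089:
  t   CF        PV=CF/(1+0.089)^t    t·PV        t(t+1)·PV
  1       145.00       133.1497       133.1497         266.2994
  2       145.00       122.2678       244.5357         733.6070
  3       145.00       112.2753       336.8260       1,347.3040
  4       145.00       103.0995       412.3979       2,061.9896
  5     2,145.00     1,400.5154     7,002.5771      42,015.4629
  Σ                  1,871.3078     8,129.4864      46,424.6630
P = 1,871.3078.
Convexity = Σ t(t+1)·PV / [P·(1+y)²] = 46,424.6630 / (1,871.3078 × 1.185921) = 20.91933.

20.919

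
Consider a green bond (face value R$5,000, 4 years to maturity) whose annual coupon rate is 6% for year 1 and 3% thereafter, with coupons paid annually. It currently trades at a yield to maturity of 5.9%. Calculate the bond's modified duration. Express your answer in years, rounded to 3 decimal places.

3.524 years

Periodic yield y = 0.059. First find Macaulay duration:
  t   CF        PV=CF/(1+0.059)^t    t·PV
  1       300.00       283.2861       283.2861
  2       150.00       133.7517       267.5034
  3       150.00       126.3000       378.9000
  4     5,150.00     4,094.7123    16,378.8490
  Σ                  4,638.0501    17,308.5386
P = 4,638.0501; Macaulay duration = 17,308.5386 / 4,638.0501 = 3.73186 years.
Modified duration = D_Mac / (1 + y) = 3.73186 / 1.059 = 3.52394 years.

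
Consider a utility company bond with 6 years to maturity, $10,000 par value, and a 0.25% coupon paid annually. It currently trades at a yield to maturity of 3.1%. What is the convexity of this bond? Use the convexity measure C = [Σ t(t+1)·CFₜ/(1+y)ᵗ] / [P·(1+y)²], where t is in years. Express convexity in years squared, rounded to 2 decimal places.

39.15

With y = 0.031:
  t   CF        PV=CF/(1+0.031)^t    t·PV        t(t+1)·PV
  1        25.00        24.2483        24.2483          48.4966
  2        25.00        23.5192        47.0384         141.1152
  3        25.00        22.8120        68.4361         273.7444
  4        25.00        22.1261        88.5045         442.5225
  5        25.00        21.4608       107.3042         643.8251
  6    10,025.00     8,347.0380    50,082.2279     350,575.5952
  Σ                  8,461.2045    50,417.7594     352,125.2990
P = 8,461.2045.
Convexity = Σ t(t+1)·PV / [P·(1+y)²] = 352,125.2990 / (8,461.2045 × 1.062961) = 39.15144.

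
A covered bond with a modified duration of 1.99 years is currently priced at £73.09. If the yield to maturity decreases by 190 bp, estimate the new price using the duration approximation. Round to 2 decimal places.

£75.85

Duration approximation: ΔP/P ≈ -D_mod · Δy = -1.99 × (-0.019) = +0.037810.
New price ≈ 73.09 × (1 + 0.037810) = 75.8535329.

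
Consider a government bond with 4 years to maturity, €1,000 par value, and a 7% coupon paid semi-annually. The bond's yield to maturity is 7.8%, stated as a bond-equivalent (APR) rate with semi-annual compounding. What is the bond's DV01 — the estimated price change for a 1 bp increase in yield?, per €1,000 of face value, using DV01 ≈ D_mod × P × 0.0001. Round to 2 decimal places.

Periodic yield y = 0.039.
  t   CF        PV=CF/(1+0.039)^t    t·PV
  1        35.00        33.6862        33.6862
  2        35.00        32.4218        64.8436
  3        35.00        31.2048        93.6144
  4        35.00        30.0335       120.1340
  5        35.00        28.9062       144.5308
  6        35.00        27.8211       166.9268
  7        35.00        26.7768       187.4378
  8     1,035.00       762.1070     6,096.8563
  Σ                    972.9575     6,908.0298
P = 972.9575; D_Mac = 7.10003 half-year periods = 3.55002 yrs; D_mod = 3.41676 yrs.
DV01 ≈ 3.41676 × 972.9575 × 0.0001 = 0.332436.

€0.33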